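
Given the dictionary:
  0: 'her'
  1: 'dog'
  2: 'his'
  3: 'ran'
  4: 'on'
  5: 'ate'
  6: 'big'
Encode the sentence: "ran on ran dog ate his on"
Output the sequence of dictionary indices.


Look up each word in the dictionary:
  'ran' -> 3
  'on' -> 4
  'ran' -> 3
  'dog' -> 1
  'ate' -> 5
  'his' -> 2
  'on' -> 4

Encoded: [3, 4, 3, 1, 5, 2, 4]


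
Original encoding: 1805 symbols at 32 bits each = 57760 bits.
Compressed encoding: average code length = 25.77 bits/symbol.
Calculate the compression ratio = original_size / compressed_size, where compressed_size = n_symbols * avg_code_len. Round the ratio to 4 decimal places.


original_size = n_symbols * orig_bits = 1805 * 32 = 57760 bits
compressed_size = n_symbols * avg_code_len = 1805 * 25.77 = 46514.85 bits
ratio = original_size / compressed_size = 57760 / 46514.85 = 1.2418

Compression ratio = 1.2418


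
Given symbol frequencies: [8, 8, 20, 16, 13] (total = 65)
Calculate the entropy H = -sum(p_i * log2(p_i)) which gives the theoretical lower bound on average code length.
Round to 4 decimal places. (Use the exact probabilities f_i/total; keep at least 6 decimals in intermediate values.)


Per-symbol terms -p_i * log2(p_i) with p_i = f_i/65:
  p = 8/65 = 0.123077: log2(p) = -3.022368, -p*log2(p) = 0.371984
  p = 8/65 = 0.123077: log2(p) = -3.022368, -p*log2(p) = 0.371984
  p = 20/65 = 0.307692: log2(p) = -1.700440, -p*log2(p) = 0.523212
  p = 16/65 = 0.246154: log2(p) = -2.022368, -p*log2(p) = 0.497814
  p = 13/65 = 0.200000: log2(p) = -2.321928, -p*log2(p) = 0.464386
H = 0.371984 + 0.371984 + 0.523212 + 0.497814 + 0.464386 = 2.229380

H = 2.2294 bits/symbol


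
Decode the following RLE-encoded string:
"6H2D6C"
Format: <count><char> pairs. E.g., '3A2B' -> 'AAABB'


Expanding each <count><char> pair:
  6H -> 'HHHHHH'
  2D -> 'DD'
  6C -> 'CCCCCC'

Decoded = HHHHHHDDCCCCCC


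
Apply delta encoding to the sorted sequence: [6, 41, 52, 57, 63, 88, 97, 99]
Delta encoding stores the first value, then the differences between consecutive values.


First value: 6
Deltas:
  41 - 6 = 35
  52 - 41 = 11
  57 - 52 = 5
  63 - 57 = 6
  88 - 63 = 25
  97 - 88 = 9
  99 - 97 = 2


Delta encoded: [6, 35, 11, 5, 6, 25, 9, 2]


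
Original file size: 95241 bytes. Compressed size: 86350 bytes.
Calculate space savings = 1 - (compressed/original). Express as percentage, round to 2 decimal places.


ratio = compressed/original = 86350/95241 = 0.906647
savings = 1 - ratio = 1 - 0.906647 = 0.093353
as a percentage: 0.093353 * 100 = 9.34%

Space savings = 1 - 86350/95241 = 9.34%


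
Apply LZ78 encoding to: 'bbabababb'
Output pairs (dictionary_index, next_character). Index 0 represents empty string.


LZ78 encoding steps:
Dictionary: {0: ''}
Step 1: w='' (idx 0), next='b' -> output (0, 'b'), add 'b' as idx 1
Step 2: w='b' (idx 1), next='a' -> output (1, 'a'), add 'ba' as idx 2
Step 3: w='ba' (idx 2), next='b' -> output (2, 'b'), add 'bab' as idx 3
Step 4: w='' (idx 0), next='a' -> output (0, 'a'), add 'a' as idx 4
Step 5: w='b' (idx 1), next='b' -> output (1, 'b'), add 'bb' as idx 5


Encoded: [(0, 'b'), (1, 'a'), (2, 'b'), (0, 'a'), (1, 'b')]


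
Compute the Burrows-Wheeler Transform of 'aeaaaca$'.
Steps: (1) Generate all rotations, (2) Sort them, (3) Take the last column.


Rotations (sorted):
  0: $aeaaaca -> last char: a
  1: a$aeaaac -> last char: c
  2: aaaca$ae -> last char: e
  3: aaca$aea -> last char: a
  4: aca$aeaa -> last char: a
  5: aeaaaca$ -> last char: $
  6: ca$aeaaa -> last char: a
  7: eaaaca$a -> last char: a


BWT = aceaa$aa


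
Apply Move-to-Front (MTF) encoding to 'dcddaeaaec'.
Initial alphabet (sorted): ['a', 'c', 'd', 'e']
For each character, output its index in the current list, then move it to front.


MTF encoding:
'd': index 2 in ['a', 'c', 'd', 'e'] -> ['d', 'a', 'c', 'e']
'c': index 2 in ['d', 'a', 'c', 'e'] -> ['c', 'd', 'a', 'e']
'd': index 1 in ['c', 'd', 'a', 'e'] -> ['d', 'c', 'a', 'e']
'd': index 0 in ['d', 'c', 'a', 'e'] -> ['d', 'c', 'a', 'e']
'a': index 2 in ['d', 'c', 'a', 'e'] -> ['a', 'd', 'c', 'e']
'e': index 3 in ['a', 'd', 'c', 'e'] -> ['e', 'a', 'd', 'c']
'a': index 1 in ['e', 'a', 'd', 'c'] -> ['a', 'e', 'd', 'c']
'a': index 0 in ['a', 'e', 'd', 'c'] -> ['a', 'e', 'd', 'c']
'e': index 1 in ['a', 'e', 'd', 'c'] -> ['e', 'a', 'd', 'c']
'c': index 3 in ['e', 'a', 'd', 'c'] -> ['c', 'e', 'a', 'd']


Output: [2, 2, 1, 0, 2, 3, 1, 0, 1, 3]


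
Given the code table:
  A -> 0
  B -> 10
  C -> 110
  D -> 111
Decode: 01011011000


Decoding:
0 -> A
10 -> B
110 -> C
110 -> C
0 -> A
0 -> A


Result: ABCCAA


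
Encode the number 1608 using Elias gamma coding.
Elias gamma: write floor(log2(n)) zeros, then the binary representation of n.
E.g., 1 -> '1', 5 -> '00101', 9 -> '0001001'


num_bits = floor(log2(1608)) + 1 = 11
leading_zeros = num_bits - 1 = 10
binary(1608) = 11001001000

Elias gamma(1608) = '0000000000' + '11001001000' = 000000000011001001000 (21 bits)


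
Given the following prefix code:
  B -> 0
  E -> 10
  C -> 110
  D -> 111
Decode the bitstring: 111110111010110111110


Decoding step by step:
Bits 111 -> D
Bits 110 -> C
Bits 111 -> D
Bits 0 -> B
Bits 10 -> E
Bits 110 -> C
Bits 111 -> D
Bits 110 -> C


Decoded message: DCDBECDC


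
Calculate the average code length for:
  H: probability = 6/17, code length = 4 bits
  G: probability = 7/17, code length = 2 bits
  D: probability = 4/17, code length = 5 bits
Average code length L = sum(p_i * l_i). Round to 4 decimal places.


Weighted contributions p_i * l_i:
  H: (6/17) * 4 = 24/17
  G: (7/17) * 2 = 14/17
  D: (4/17) * 5 = 20/17
Sum = (24 + 14 + 20)/17 = 58/17

L = 58/17 = 3.4118 bits/symbol


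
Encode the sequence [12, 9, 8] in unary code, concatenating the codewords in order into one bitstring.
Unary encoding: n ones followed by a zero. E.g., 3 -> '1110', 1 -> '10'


Encode each number as n ones followed by a terminating 0:
  12 -> 1111111111110 (13 bits)
  9 -> 1111111110 (10 bits)
  8 -> 111111110 (9 bits)
Total length = 13 + 10 + 9 = 32 bits.

Unary([12, 9, 8]) = 11111111111101111111110111111110 (32 bits)


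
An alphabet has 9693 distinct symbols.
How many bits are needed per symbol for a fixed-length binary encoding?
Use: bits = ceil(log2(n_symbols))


log2(9693) = 13.2427
Bracket: 2^13 = 8192 < 9693 <= 2^14 = 16384
So ceil(log2(9693)) = 14

bits = ceil(log2(9693)) = ceil(13.2427) = 14 bits


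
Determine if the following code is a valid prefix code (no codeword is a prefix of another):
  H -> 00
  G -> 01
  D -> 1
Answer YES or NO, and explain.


Checking each pair (does one codeword prefix another?):
  H='00' vs G='01': no prefix
  H='00' vs D='1': no prefix
  G='01' vs H='00': no prefix
  G='01' vs D='1': no prefix
  D='1' vs H='00': no prefix
  D='1' vs G='01': no prefix
No violation found over all pairs.

YES -- this is a valid prefix code. No codeword is a prefix of any other codeword.


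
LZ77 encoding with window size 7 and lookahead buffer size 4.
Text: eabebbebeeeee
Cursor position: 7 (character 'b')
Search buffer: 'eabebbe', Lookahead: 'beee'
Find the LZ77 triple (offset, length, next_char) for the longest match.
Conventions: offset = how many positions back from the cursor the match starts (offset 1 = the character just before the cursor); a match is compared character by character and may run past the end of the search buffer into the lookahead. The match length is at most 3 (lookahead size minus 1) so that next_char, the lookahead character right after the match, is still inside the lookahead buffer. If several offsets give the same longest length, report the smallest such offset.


Try each offset into the search buffer:
  offset=1 (pos 6, char 'e'): match length 0
  offset=2 (pos 5, char 'b'): match length 2
  offset=3 (pos 4, char 'b'): match length 1
  offset=4 (pos 3, char 'e'): match length 0
  offset=5 (pos 2, char 'b'): match length 2
  offset=6 (pos 1, char 'a'): match length 0
  offset=7 (pos 0, char 'e'): match length 0
Longest match has length 2, found at offsets 2, 5; take the smallest, offset 2.
next_char = character at position 7 + 2 = 9 -> 'e'

Best match: offset=2, length=2 (matching 'be' starting at position 5)
LZ77 triple: (2, 2, 'e')


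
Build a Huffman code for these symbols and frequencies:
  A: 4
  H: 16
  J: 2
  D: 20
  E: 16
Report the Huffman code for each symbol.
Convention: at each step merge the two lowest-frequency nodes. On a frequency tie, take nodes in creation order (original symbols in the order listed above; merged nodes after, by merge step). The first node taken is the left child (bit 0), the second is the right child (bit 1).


Huffman tree construction:
Step 1: Merge J(2) + A(4) = 6
Step 2: Merge (J+A)(6) + H(16) = 22
Step 3: Merge E(16) + D(20) = 36
Step 4: Merge ((J+A)+H)(22) + (E+D)(36) = 58
Read each symbol's code off the tree from the root (left child = 0, right child = 1).

Codes:
  A: 001 (length 3)
  H: 01 (length 2)
  J: 000 (length 3)
  D: 11 (length 2)
  E: 10 (length 2)
Average code length: 122/58 = 2.1034 bits/symbol


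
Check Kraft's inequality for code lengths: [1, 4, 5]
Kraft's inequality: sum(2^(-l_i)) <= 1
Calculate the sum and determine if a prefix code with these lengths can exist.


Sum = 2^(-1) + 2^(-4) + 2^(-5)
    = 0.5 + 0.0625 + 0.03125
    = 19/32 = 0.59375
Since 0.59375 <= 1, Kraft's inequality IS satisfied.
A prefix code with these lengths CAN exist.

Kraft sum = 0.59375. Satisfied.


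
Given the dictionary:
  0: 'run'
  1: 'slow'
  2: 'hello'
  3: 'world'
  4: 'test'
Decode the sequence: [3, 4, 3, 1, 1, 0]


Look up each index in the dictionary:
  3 -> 'world'
  4 -> 'test'
  3 -> 'world'
  1 -> 'slow'
  1 -> 'slow'
  0 -> 'run'

Decoded: "world test world slow slow run"


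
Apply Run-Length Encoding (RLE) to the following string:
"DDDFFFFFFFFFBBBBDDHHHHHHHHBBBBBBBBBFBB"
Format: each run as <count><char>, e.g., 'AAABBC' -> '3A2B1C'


Scanning runs left to right:
  i=0: run of 'D' x 3 -> '3D'
  i=3: run of 'F' x 9 -> '9F'
  i=12: run of 'B' x 4 -> '4B'
  i=16: run of 'D' x 2 -> '2D'
  i=18: run of 'H' x 8 -> '8H'
  i=26: run of 'B' x 9 -> '9B'
  i=35: run of 'F' x 1 -> '1F'
  i=36: run of 'B' x 2 -> '2B'

RLE = 3D9F4B2D8H9B1F2B


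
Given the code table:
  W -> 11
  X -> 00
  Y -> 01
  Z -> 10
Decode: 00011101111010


Decoding:
00 -> X
01 -> Y
11 -> W
01 -> Y
11 -> W
10 -> Z
10 -> Z


Result: XYWYWZZ


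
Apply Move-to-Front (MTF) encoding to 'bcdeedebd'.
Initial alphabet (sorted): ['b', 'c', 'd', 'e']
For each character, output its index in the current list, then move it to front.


MTF encoding:
'b': index 0 in ['b', 'c', 'd', 'e'] -> ['b', 'c', 'd', 'e']
'c': index 1 in ['b', 'c', 'd', 'e'] -> ['c', 'b', 'd', 'e']
'd': index 2 in ['c', 'b', 'd', 'e'] -> ['d', 'c', 'b', 'e']
'e': index 3 in ['d', 'c', 'b', 'e'] -> ['e', 'd', 'c', 'b']
'e': index 0 in ['e', 'd', 'c', 'b'] -> ['e', 'd', 'c', 'b']
'd': index 1 in ['e', 'd', 'c', 'b'] -> ['d', 'e', 'c', 'b']
'e': index 1 in ['d', 'e', 'c', 'b'] -> ['e', 'd', 'c', 'b']
'b': index 3 in ['e', 'd', 'c', 'b'] -> ['b', 'e', 'd', 'c']
'd': index 2 in ['b', 'e', 'd', 'c'] -> ['d', 'b', 'e', 'c']


Output: [0, 1, 2, 3, 0, 1, 1, 3, 2]


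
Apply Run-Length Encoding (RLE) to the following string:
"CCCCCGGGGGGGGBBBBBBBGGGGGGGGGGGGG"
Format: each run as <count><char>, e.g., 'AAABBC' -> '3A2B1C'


Scanning runs left to right:
  i=0: run of 'C' x 5 -> '5C'
  i=5: run of 'G' x 8 -> '8G'
  i=13: run of 'B' x 7 -> '7B'
  i=20: run of 'G' x 13 -> '13G'

RLE = 5C8G7B13G


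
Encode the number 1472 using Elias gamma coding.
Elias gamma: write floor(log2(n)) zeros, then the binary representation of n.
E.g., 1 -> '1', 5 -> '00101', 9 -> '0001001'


num_bits = floor(log2(1472)) + 1 = 11
leading_zeros = num_bits - 1 = 10
binary(1472) = 10111000000

Elias gamma(1472) = '0000000000' + '10111000000' = 000000000010111000000 (21 bits)


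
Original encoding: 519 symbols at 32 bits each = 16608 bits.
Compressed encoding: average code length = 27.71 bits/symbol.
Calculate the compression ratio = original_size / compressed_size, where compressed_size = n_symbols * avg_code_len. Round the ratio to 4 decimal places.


original_size = n_symbols * orig_bits = 519 * 32 = 16608 bits
compressed_size = n_symbols * avg_code_len = 519 * 27.71 = 14381.49 bits
ratio = original_size / compressed_size = 16608 / 14381.49 = 1.1548

Compression ratio = 1.1548


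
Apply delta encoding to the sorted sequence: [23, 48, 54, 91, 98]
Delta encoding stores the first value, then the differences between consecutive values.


First value: 23
Deltas:
  48 - 23 = 25
  54 - 48 = 6
  91 - 54 = 37
  98 - 91 = 7


Delta encoded: [23, 25, 6, 37, 7]


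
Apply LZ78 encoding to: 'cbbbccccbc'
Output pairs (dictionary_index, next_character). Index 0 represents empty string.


LZ78 encoding steps:
Dictionary: {0: ''}
Step 1: w='' (idx 0), next='c' -> output (0, 'c'), add 'c' as idx 1
Step 2: w='' (idx 0), next='b' -> output (0, 'b'), add 'b' as idx 2
Step 3: w='b' (idx 2), next='b' -> output (2, 'b'), add 'bb' as idx 3
Step 4: w='c' (idx 1), next='c' -> output (1, 'c'), add 'cc' as idx 4
Step 5: w='cc' (idx 4), next='b' -> output (4, 'b'), add 'ccb' as idx 5
Step 6: w='c' (idx 1), end of input -> output (1, '')


Encoded: [(0, 'c'), (0, 'b'), (2, 'b'), (1, 'c'), (4, 'b'), (1, '')]


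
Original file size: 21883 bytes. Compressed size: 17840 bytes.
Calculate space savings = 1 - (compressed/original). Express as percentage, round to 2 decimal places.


ratio = compressed/original = 17840/21883 = 0.815245
savings = 1 - ratio = 1 - 0.815245 = 0.184755
as a percentage: 0.184755 * 100 = 18.48%

Space savings = 1 - 17840/21883 = 18.48%


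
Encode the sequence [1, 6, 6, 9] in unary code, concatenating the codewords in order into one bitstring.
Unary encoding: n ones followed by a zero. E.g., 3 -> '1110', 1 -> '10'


Encode each number as n ones followed by a terminating 0:
  1 -> 10 (2 bits)
  6 -> 1111110 (7 bits)
  6 -> 1111110 (7 bits)
  9 -> 1111111110 (10 bits)
Total length = 2 + 7 + 7 + 10 = 26 bits.

Unary([1, 6, 6, 9]) = 10111111011111101111111110 (26 bits)


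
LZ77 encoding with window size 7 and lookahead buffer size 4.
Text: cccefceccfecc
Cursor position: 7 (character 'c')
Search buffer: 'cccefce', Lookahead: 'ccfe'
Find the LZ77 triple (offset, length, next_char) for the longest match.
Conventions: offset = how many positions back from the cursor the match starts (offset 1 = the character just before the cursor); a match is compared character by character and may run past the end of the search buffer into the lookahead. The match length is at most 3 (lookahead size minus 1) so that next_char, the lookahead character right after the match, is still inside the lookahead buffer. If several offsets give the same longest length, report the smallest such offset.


Try each offset into the search buffer:
  offset=1 (pos 6, char 'e'): match length 0
  offset=2 (pos 5, char 'c'): match length 1
  offset=3 (pos 4, char 'f'): match length 0
  offset=4 (pos 3, char 'e'): match length 0
  offset=5 (pos 2, char 'c'): match length 1
  offset=6 (pos 1, char 'c'): match length 2
  offset=7 (pos 0, char 'c'): match length 2
Longest match has length 2, found at offsets 6, 7; take the smallest, offset 6.
next_char = character at position 7 + 2 = 9 -> 'f'

Best match: offset=6, length=2 (matching 'cc' starting at position 1)
LZ77 triple: (6, 2, 'f')


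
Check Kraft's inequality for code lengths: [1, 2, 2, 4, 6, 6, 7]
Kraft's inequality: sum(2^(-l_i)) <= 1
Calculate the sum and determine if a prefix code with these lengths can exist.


Sum = 2^(-1) + 2^(-2) + 2^(-2) + 2^(-4) + 2^(-6) + 2^(-6) + 2^(-7)
    = 0.5 + 0.25 + 0.25 + 0.0625 + 0.015625 + 0.015625 + 0.0078125
    = 141/128 = 1.1015625
Since 1.1015625 > 1, Kraft's inequality is NOT satisfied.
A prefix code with these lengths CANNOT exist.

Kraft sum = 1.1015625. Not satisfied.


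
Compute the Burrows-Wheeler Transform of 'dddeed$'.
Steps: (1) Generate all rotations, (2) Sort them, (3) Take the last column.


Rotations (sorted):
  0: $dddeed -> last char: d
  1: d$dddee -> last char: e
  2: dddeed$ -> last char: $
  3: ddeed$d -> last char: d
  4: deed$dd -> last char: d
  5: ed$ddde -> last char: e
  6: eed$ddd -> last char: d


BWT = de$dded


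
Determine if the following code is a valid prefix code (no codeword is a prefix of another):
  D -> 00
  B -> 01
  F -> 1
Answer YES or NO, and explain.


Checking each pair (does one codeword prefix another?):
  D='00' vs B='01': no prefix
  D='00' vs F='1': no prefix
  B='01' vs D='00': no prefix
  B='01' vs F='1': no prefix
  F='1' vs D='00': no prefix
  F='1' vs B='01': no prefix
No violation found over all pairs.

YES -- this is a valid prefix code. No codeword is a prefix of any other codeword.


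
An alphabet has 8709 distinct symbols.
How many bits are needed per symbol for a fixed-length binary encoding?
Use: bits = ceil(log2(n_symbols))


log2(8709) = 13.0883
Bracket: 2^13 = 8192 < 8709 <= 2^14 = 16384
So ceil(log2(8709)) = 14

bits = ceil(log2(8709)) = ceil(13.0883) = 14 bits


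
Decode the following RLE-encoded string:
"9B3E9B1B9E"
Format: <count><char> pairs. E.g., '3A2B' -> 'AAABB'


Expanding each <count><char> pair:
  9B -> 'BBBBBBBBB'
  3E -> 'EEE'
  9B -> 'BBBBBBBBB'
  1B -> 'B'
  9E -> 'EEEEEEEEE'

Decoded = BBBBBBBBBEEEBBBBBBBBBBEEEEEEEEE


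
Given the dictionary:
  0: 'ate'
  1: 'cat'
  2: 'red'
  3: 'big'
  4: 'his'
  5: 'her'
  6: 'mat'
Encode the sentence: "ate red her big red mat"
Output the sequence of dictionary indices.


Look up each word in the dictionary:
  'ate' -> 0
  'red' -> 2
  'her' -> 5
  'big' -> 3
  'red' -> 2
  'mat' -> 6

Encoded: [0, 2, 5, 3, 2, 6]


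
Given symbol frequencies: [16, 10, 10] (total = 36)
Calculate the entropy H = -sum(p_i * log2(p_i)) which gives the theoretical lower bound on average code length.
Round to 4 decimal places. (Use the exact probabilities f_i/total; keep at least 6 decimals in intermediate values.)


Per-symbol terms -p_i * log2(p_i) with p_i = f_i/36:
  p = 16/36 = 0.444444: log2(p) = -1.169925, -p*log2(p) = 0.519967
  p = 10/36 = 0.277778: log2(p) = -1.847997, -p*log2(p) = 0.513332
  p = 10/36 = 0.277778: log2(p) = -1.847997, -p*log2(p) = 0.513332
H = 0.519967 + 0.513332 + 0.513332 = 1.546631

H = 1.5466 bits/symbol


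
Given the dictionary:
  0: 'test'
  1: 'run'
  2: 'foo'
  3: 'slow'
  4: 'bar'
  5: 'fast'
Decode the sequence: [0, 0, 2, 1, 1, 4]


Look up each index in the dictionary:
  0 -> 'test'
  0 -> 'test'
  2 -> 'foo'
  1 -> 'run'
  1 -> 'run'
  4 -> 'bar'

Decoded: "test test foo run run bar"


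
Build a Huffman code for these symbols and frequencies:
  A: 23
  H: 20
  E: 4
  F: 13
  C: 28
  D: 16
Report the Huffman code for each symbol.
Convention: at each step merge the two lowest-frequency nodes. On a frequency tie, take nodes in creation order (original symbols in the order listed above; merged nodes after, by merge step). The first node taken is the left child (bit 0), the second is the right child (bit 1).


Huffman tree construction:
Step 1: Merge E(4) + F(13) = 17
Step 2: Merge D(16) + (E+F)(17) = 33
Step 3: Merge H(20) + A(23) = 43
Step 4: Merge C(28) + (D+(E+F))(33) = 61
Step 5: Merge (H+A)(43) + (C+(D+(E+F)))(61) = 104
Read each symbol's code off the tree from the root (left child = 0, right child = 1).

Codes:
  A: 01 (length 2)
  H: 00 (length 2)
  E: 1110 (length 4)
  F: 1111 (length 4)
  C: 10 (length 2)
  D: 110 (length 3)
Average code length: 258/104 = 2.4808 bits/symbol


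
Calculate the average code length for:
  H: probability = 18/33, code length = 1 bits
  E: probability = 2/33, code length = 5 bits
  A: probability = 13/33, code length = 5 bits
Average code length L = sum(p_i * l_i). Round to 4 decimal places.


Weighted contributions p_i * l_i:
  H: (18/33) * 1 = 18/33
  E: (2/33) * 5 = 10/33
  A: (13/33) * 5 = 65/33
Sum = (18 + 10 + 65)/33 = 93/33

L = 93/33 = 2.8182 bits/symbol


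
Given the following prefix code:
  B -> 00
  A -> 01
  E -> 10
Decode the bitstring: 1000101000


Decoding step by step:
Bits 10 -> E
Bits 00 -> B
Bits 10 -> E
Bits 10 -> E
Bits 00 -> B


Decoded message: EBEEB


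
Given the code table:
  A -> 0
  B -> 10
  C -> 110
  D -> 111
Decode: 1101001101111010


Decoding:
110 -> C
10 -> B
0 -> A
110 -> C
111 -> D
10 -> B
10 -> B


Result: CBACDBB


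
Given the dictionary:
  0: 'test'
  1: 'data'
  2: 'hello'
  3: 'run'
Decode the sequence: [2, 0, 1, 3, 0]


Look up each index in the dictionary:
  2 -> 'hello'
  0 -> 'test'
  1 -> 'data'
  3 -> 'run'
  0 -> 'test'

Decoded: "hello test data run test"


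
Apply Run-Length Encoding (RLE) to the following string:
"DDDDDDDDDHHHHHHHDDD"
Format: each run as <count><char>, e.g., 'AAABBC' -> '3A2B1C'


Scanning runs left to right:
  i=0: run of 'D' x 9 -> '9D'
  i=9: run of 'H' x 7 -> '7H'
  i=16: run of 'D' x 3 -> '3D'

RLE = 9D7H3D


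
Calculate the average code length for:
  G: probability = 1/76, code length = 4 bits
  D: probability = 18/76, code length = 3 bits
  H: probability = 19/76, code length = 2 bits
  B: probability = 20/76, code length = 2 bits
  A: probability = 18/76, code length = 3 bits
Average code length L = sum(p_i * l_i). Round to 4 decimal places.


Weighted contributions p_i * l_i:
  G: (1/76) * 4 = 4/76
  D: (18/76) * 3 = 54/76
  H: (19/76) * 2 = 38/76
  B: (20/76) * 2 = 40/76
  A: (18/76) * 3 = 54/76
Sum = (4 + 54 + 38 + 40 + 54)/76 = 190/76

L = 190/76 = 2.5000 bits/symbol


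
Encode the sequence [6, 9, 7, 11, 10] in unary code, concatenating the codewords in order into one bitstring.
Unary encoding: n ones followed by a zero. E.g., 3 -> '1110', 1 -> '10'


Encode each number as n ones followed by a terminating 0:
  6 -> 1111110 (7 bits)
  9 -> 1111111110 (10 bits)
  7 -> 11111110 (8 bits)
  11 -> 111111111110 (12 bits)
  10 -> 11111111110 (11 bits)
Total length = 7 + 10 + 8 + 12 + 11 = 48 bits.

Unary([6, 9, 7, 11, 10]) = 111111011111111101111111011111111111011111111110 (48 bits)


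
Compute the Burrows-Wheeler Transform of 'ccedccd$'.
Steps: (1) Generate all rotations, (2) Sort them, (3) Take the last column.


Rotations (sorted):
  0: $ccedccd -> last char: d
  1: ccd$cced -> last char: d
  2: ccedccd$ -> last char: $
  3: cd$ccedc -> last char: c
  4: cedccd$c -> last char: c
  5: d$ccedcc -> last char: c
  6: dccd$cce -> last char: e
  7: edccd$cc -> last char: c


BWT = dd$cccec


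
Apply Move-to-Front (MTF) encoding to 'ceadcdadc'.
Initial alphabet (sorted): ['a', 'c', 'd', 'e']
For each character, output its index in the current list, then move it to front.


MTF encoding:
'c': index 1 in ['a', 'c', 'd', 'e'] -> ['c', 'a', 'd', 'e']
'e': index 3 in ['c', 'a', 'd', 'e'] -> ['e', 'c', 'a', 'd']
'a': index 2 in ['e', 'c', 'a', 'd'] -> ['a', 'e', 'c', 'd']
'd': index 3 in ['a', 'e', 'c', 'd'] -> ['d', 'a', 'e', 'c']
'c': index 3 in ['d', 'a', 'e', 'c'] -> ['c', 'd', 'a', 'e']
'd': index 1 in ['c', 'd', 'a', 'e'] -> ['d', 'c', 'a', 'e']
'a': index 2 in ['d', 'c', 'a', 'e'] -> ['a', 'd', 'c', 'e']
'd': index 1 in ['a', 'd', 'c', 'e'] -> ['d', 'a', 'c', 'e']
'c': index 2 in ['d', 'a', 'c', 'e'] -> ['c', 'd', 'a', 'e']


Output: [1, 3, 2, 3, 3, 1, 2, 1, 2]


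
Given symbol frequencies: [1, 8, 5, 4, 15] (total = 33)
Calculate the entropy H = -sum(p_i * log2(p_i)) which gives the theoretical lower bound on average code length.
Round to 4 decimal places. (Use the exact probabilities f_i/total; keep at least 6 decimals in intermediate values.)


Per-symbol terms -p_i * log2(p_i) with p_i = f_i/33:
  p = 1/33 = 0.030303: log2(p) = -5.044394, -p*log2(p) = 0.152860
  p = 8/33 = 0.242424: log2(p) = -2.044394, -p*log2(p) = 0.495611
  p = 5/33 = 0.151515: log2(p) = -2.722466, -p*log2(p) = 0.412495
  p = 4/33 = 0.121212: log2(p) = -3.044394, -p*log2(p) = 0.369017
  p = 15/33 = 0.454545: log2(p) = -1.137504, -p*log2(p) = 0.517047
H = 0.152860 + 0.495611 + 0.412495 + 0.369017 + 0.517047 = 1.947030

H = 1.947 bits/symbol


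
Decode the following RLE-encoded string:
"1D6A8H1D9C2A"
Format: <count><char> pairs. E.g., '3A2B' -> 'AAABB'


Expanding each <count><char> pair:
  1D -> 'D'
  6A -> 'AAAAAA'
  8H -> 'HHHHHHHH'
  1D -> 'D'
  9C -> 'CCCCCCCCC'
  2A -> 'AA'

Decoded = DAAAAAAHHHHHHHHDCCCCCCCCCAA


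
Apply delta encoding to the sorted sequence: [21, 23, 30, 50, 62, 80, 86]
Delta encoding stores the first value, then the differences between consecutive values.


First value: 21
Deltas:
  23 - 21 = 2
  30 - 23 = 7
  50 - 30 = 20
  62 - 50 = 12
  80 - 62 = 18
  86 - 80 = 6


Delta encoded: [21, 2, 7, 20, 12, 18, 6]


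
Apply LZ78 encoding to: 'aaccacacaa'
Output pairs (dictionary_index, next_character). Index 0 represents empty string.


LZ78 encoding steps:
Dictionary: {0: ''}
Step 1: w='' (idx 0), next='a' -> output (0, 'a'), add 'a' as idx 1
Step 2: w='a' (idx 1), next='c' -> output (1, 'c'), add 'ac' as idx 2
Step 3: w='' (idx 0), next='c' -> output (0, 'c'), add 'c' as idx 3
Step 4: w='ac' (idx 2), next='a' -> output (2, 'a'), add 'aca' as idx 4
Step 5: w='c' (idx 3), next='a' -> output (3, 'a'), add 'ca' as idx 5
Step 6: w='a' (idx 1), end of input -> output (1, '')


Encoded: [(0, 'a'), (1, 'c'), (0, 'c'), (2, 'a'), (3, 'a'), (1, '')]


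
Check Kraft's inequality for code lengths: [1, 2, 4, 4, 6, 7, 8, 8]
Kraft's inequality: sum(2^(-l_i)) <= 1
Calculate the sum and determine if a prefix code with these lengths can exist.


Sum = 2^(-1) + 2^(-2) + 2^(-4) + 2^(-4) + 2^(-6) + 2^(-7) + 2^(-8) + 2^(-8)
    = 0.5 + 0.25 + 0.0625 + 0.0625 + 0.015625 + 0.0078125 + 0.00390625 + 0.00390625
    = 232/256 = 0.90625
Since 0.90625 <= 1, Kraft's inequality IS satisfied.
A prefix code with these lengths CAN exist.

Kraft sum = 0.90625. Satisfied.


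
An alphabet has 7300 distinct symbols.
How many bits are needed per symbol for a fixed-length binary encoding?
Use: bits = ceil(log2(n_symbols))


log2(7300) = 12.8337
Bracket: 2^12 = 4096 < 7300 <= 2^13 = 8192
So ceil(log2(7300)) = 13

bits = ceil(log2(7300)) = ceil(12.8337) = 13 bits


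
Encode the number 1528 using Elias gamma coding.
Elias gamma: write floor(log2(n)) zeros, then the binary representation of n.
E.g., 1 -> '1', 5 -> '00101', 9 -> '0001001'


num_bits = floor(log2(1528)) + 1 = 11
leading_zeros = num_bits - 1 = 10
binary(1528) = 10111111000

Elias gamma(1528) = '0000000000' + '10111111000' = 000000000010111111000 (21 bits)


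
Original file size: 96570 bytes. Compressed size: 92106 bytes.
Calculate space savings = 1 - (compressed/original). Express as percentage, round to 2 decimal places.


ratio = compressed/original = 92106/96570 = 0.953774
savings = 1 - ratio = 1 - 0.953774 = 0.046226
as a percentage: 0.046226 * 100 = 4.62%

Space savings = 1 - 92106/96570 = 4.62%


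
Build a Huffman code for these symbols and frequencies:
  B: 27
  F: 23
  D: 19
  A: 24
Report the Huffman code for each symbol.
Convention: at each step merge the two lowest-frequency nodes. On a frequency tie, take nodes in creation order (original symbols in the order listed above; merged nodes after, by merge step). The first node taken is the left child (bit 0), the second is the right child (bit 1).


Huffman tree construction:
Step 1: Merge D(19) + F(23) = 42
Step 2: Merge A(24) + B(27) = 51
Step 3: Merge (D+F)(42) + (A+B)(51) = 93
Read each symbol's code off the tree from the root (left child = 0, right child = 1).

Codes:
  B: 11 (length 2)
  F: 01 (length 2)
  D: 00 (length 2)
  A: 10 (length 2)
Average code length: 186/93 = 2.0000 bits/symbol


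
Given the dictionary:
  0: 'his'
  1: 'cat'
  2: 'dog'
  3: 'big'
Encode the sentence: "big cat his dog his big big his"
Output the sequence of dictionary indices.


Look up each word in the dictionary:
  'big' -> 3
  'cat' -> 1
  'his' -> 0
  'dog' -> 2
  'his' -> 0
  'big' -> 3
  'big' -> 3
  'his' -> 0

Encoded: [3, 1, 0, 2, 0, 3, 3, 0]


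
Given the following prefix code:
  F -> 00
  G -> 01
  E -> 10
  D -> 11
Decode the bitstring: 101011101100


Decoding step by step:
Bits 10 -> E
Bits 10 -> E
Bits 11 -> D
Bits 10 -> E
Bits 11 -> D
Bits 00 -> F


Decoded message: EEDEDF


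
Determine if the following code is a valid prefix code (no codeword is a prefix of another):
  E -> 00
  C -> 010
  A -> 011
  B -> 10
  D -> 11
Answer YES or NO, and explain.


Checking each pair (does one codeword prefix another?):
  E='00' vs C='010': no prefix
  E='00' vs A='011': no prefix
  E='00' vs B='10': no prefix
  E='00' vs D='11': no prefix
  C='010' vs E='00': no prefix
  C='010' vs A='011': no prefix
  C='010' vs B='10': no prefix
  C='010' vs D='11': no prefix
  A='011' vs E='00': no prefix
  A='011' vs C='010': no prefix
  A='011' vs B='10': no prefix
  A='011' vs D='11': no prefix
  B='10' vs E='00': no prefix
  B='10' vs C='010': no prefix
  B='10' vs A='011': no prefix
  B='10' vs D='11': no prefix
  D='11' vs E='00': no prefix
  D='11' vs C='010': no prefix
  D='11' vs A='011': no prefix
  D='11' vs B='10': no prefix
No violation found over all pairs.

YES -- this is a valid prefix code. No codeword is a prefix of any other codeword.


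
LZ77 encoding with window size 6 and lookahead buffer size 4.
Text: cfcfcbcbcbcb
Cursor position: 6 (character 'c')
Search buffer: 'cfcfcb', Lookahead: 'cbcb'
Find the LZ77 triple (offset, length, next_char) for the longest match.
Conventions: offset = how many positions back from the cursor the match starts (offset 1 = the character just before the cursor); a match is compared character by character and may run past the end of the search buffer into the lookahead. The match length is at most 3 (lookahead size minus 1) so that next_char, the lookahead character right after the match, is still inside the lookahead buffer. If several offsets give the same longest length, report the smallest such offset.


Try each offset into the search buffer:
  offset=1 (pos 5, char 'b'): match length 0
  offset=2 (pos 4, char 'c'): match length 3
  offset=3 (pos 3, char 'f'): match length 0
  offset=4 (pos 2, char 'c'): match length 1
  offset=5 (pos 1, char 'f'): match length 0
  offset=6 (pos 0, char 'c'): match length 1
Longest match has length 3 at offset 2.
next_char = character at position 6 + 3 = 9 -> 'b'

Best match: offset=2, length=3 (matching 'cbc' starting at position 4)
LZ77 triple: (2, 3, 'b')


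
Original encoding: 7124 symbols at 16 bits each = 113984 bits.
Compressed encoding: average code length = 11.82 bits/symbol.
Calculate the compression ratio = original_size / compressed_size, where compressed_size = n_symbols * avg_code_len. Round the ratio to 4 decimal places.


original_size = n_symbols * orig_bits = 7124 * 16 = 113984 bits
compressed_size = n_symbols * avg_code_len = 7124 * 11.82 = 84205.68 bits
ratio = original_size / compressed_size = 113984 / 84205.68 = 1.3536

Compression ratio = 1.3536


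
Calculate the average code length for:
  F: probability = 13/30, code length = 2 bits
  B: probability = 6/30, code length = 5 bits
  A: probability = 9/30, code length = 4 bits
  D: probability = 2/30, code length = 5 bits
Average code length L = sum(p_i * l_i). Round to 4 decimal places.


Weighted contributions p_i * l_i:
  F: (13/30) * 2 = 26/30
  B: (6/30) * 5 = 30/30
  A: (9/30) * 4 = 36/30
  D: (2/30) * 5 = 10/30
Sum = (26 + 30 + 36 + 10)/30 = 102/30

L = 102/30 = 3.4000 bits/symbol


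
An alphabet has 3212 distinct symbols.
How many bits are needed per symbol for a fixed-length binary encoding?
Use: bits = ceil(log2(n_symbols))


log2(3212) = 11.6493
Bracket: 2^11 = 2048 < 3212 <= 2^12 = 4096
So ceil(log2(3212)) = 12

bits = ceil(log2(3212)) = ceil(11.6493) = 12 bits


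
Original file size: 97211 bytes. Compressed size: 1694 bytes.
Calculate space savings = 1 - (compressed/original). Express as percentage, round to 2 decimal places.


ratio = compressed/original = 1694/97211 = 0.017426
savings = 1 - ratio = 1 - 0.017426 = 0.982574
as a percentage: 0.982574 * 100 = 98.26%

Space savings = 1 - 1694/97211 = 98.26%


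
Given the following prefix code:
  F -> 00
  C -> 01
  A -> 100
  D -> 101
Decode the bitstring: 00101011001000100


Decoding step by step:
Bits 00 -> F
Bits 101 -> D
Bits 01 -> C
Bits 100 -> A
Bits 100 -> A
Bits 01 -> C
Bits 00 -> F


Decoded message: FDCAACF


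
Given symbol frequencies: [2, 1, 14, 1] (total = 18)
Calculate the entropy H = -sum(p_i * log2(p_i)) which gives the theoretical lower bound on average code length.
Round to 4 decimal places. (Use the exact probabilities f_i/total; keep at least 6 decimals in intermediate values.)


Per-symbol terms -p_i * log2(p_i) with p_i = f_i/18:
  p = 2/18 = 0.111111: log2(p) = -3.169925, -p*log2(p) = 0.352214
  p = 1/18 = 0.055556: log2(p) = -4.169925, -p*log2(p) = 0.231663
  p = 14/18 = 0.777778: log2(p) = -0.362570, -p*log2(p) = 0.281999
  p = 1/18 = 0.055556: log2(p) = -4.169925, -p*log2(p) = 0.231663
H = 0.352214 + 0.231663 + 0.281999 + 0.231663 = 1.097539

H = 1.0975 bits/symbol


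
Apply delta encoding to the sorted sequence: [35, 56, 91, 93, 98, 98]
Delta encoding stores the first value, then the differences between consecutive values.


First value: 35
Deltas:
  56 - 35 = 21
  91 - 56 = 35
  93 - 91 = 2
  98 - 93 = 5
  98 - 98 = 0


Delta encoded: [35, 21, 35, 2, 5, 0]


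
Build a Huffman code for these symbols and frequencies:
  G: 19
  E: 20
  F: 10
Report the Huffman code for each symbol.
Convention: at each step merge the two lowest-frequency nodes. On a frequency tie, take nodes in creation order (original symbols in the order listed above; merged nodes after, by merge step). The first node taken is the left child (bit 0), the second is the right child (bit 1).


Huffman tree construction:
Step 1: Merge F(10) + G(19) = 29
Step 2: Merge E(20) + (F+G)(29) = 49
Read each symbol's code off the tree from the root (left child = 0, right child = 1).

Codes:
  G: 11 (length 2)
  E: 0 (length 1)
  F: 10 (length 2)
Average code length: 78/49 = 1.5918 bits/symbol


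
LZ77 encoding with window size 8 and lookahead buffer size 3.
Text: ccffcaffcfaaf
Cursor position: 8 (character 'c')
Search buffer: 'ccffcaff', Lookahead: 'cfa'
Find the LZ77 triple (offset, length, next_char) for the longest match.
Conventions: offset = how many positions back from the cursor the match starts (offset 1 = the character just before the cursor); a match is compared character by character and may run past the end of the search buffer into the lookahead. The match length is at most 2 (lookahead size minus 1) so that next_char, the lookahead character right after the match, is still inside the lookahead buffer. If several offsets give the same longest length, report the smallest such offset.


Try each offset into the search buffer:
  offset=1 (pos 7, char 'f'): match length 0
  offset=2 (pos 6, char 'f'): match length 0
  offset=3 (pos 5, char 'a'): match length 0
  offset=4 (pos 4, char 'c'): match length 1
  offset=5 (pos 3, char 'f'): match length 0
  offset=6 (pos 2, char 'f'): match length 0
  offset=7 (pos 1, char 'c'): match length 2
  offset=8 (pos 0, char 'c'): match length 1
Longest match has length 2 at offset 7.
next_char = character at position 8 + 2 = 10 -> 'a'

Best match: offset=7, length=2 (matching 'cf' starting at position 1)
LZ77 triple: (7, 2, 'a')


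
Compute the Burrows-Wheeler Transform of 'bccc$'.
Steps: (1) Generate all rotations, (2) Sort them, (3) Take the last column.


Rotations (sorted):
  0: $bccc -> last char: c
  1: bccc$ -> last char: $
  2: c$bcc -> last char: c
  3: cc$bc -> last char: c
  4: ccc$b -> last char: b


BWT = c$ccb


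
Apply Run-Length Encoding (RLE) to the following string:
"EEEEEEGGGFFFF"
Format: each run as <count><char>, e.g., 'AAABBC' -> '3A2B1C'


Scanning runs left to right:
  i=0: run of 'E' x 6 -> '6E'
  i=6: run of 'G' x 3 -> '3G'
  i=9: run of 'F' x 4 -> '4F'

RLE = 6E3G4F


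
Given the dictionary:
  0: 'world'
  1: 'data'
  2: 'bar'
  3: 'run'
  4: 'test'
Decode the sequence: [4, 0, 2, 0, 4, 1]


Look up each index in the dictionary:
  4 -> 'test'
  0 -> 'world'
  2 -> 'bar'
  0 -> 'world'
  4 -> 'test'
  1 -> 'data'

Decoded: "test world bar world test data"


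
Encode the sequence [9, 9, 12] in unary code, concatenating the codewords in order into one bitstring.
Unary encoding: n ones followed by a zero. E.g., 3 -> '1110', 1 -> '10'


Encode each number as n ones followed by a terminating 0:
  9 -> 1111111110 (10 bits)
  9 -> 1111111110 (10 bits)
  12 -> 1111111111110 (13 bits)
Total length = 10 + 10 + 13 = 33 bits.

Unary([9, 9, 12]) = 111111111011111111101111111111110 (33 bits)


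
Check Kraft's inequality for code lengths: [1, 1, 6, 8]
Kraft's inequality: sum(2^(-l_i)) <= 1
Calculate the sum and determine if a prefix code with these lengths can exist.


Sum = 2^(-1) + 2^(-1) + 2^(-6) + 2^(-8)
    = 0.5 + 0.5 + 0.015625 + 0.00390625
    = 261/256 = 1.01953125
Since 1.01953125 > 1, Kraft's inequality is NOT satisfied.
A prefix code with these lengths CANNOT exist.

Kraft sum = 1.01953125. Not satisfied.


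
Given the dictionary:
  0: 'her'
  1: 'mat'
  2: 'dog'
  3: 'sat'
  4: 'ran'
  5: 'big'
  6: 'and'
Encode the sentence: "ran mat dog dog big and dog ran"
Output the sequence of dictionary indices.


Look up each word in the dictionary:
  'ran' -> 4
  'mat' -> 1
  'dog' -> 2
  'dog' -> 2
  'big' -> 5
  'and' -> 6
  'dog' -> 2
  'ran' -> 4

Encoded: [4, 1, 2, 2, 5, 6, 2, 4]


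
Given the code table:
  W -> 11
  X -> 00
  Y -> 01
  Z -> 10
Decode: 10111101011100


Decoding:
10 -> Z
11 -> W
11 -> W
01 -> Y
01 -> Y
11 -> W
00 -> X


Result: ZWWYYWX


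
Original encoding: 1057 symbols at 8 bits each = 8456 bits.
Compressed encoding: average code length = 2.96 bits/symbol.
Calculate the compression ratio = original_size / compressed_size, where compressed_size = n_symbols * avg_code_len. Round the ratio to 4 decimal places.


original_size = n_symbols * orig_bits = 1057 * 8 = 8456 bits
compressed_size = n_symbols * avg_code_len = 1057 * 2.96 = 3128.72 bits
ratio = original_size / compressed_size = 8456 / 3128.72 = 2.7027

Compression ratio = 2.7027


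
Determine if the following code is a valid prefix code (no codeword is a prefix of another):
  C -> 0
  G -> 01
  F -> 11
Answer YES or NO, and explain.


Checking each pair (does one codeword prefix another?):
  C='0' vs G='01': prefix -- VIOLATION

NO -- this is NOT a valid prefix code. C (0) is a prefix of G (01).


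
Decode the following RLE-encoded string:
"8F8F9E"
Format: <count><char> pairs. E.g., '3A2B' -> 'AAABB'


Expanding each <count><char> pair:
  8F -> 'FFFFFFFF'
  8F -> 'FFFFFFFF'
  9E -> 'EEEEEEEEE'

Decoded = FFFFFFFFFFFFFFFFEEEEEEEEE


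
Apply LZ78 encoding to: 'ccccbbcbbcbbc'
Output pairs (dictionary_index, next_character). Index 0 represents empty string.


LZ78 encoding steps:
Dictionary: {0: ''}
Step 1: w='' (idx 0), next='c' -> output (0, 'c'), add 'c' as idx 1
Step 2: w='c' (idx 1), next='c' -> output (1, 'c'), add 'cc' as idx 2
Step 3: w='c' (idx 1), next='b' -> output (1, 'b'), add 'cb' as idx 3
Step 4: w='' (idx 0), next='b' -> output (0, 'b'), add 'b' as idx 4
Step 5: w='cb' (idx 3), next='b' -> output (3, 'b'), add 'cbb' as idx 5
Step 6: w='cbb' (idx 5), next='c' -> output (5, 'c'), add 'cbbc' as idx 6


Encoded: [(0, 'c'), (1, 'c'), (1, 'b'), (0, 'b'), (3, 'b'), (5, 'c')]


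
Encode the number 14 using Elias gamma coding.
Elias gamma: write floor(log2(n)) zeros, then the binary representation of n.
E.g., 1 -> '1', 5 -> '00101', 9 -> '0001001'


num_bits = floor(log2(14)) + 1 = 4
leading_zeros = num_bits - 1 = 3
binary(14) = 1110

Elias gamma(14) = '000' + '1110' = 0001110 (7 bits)


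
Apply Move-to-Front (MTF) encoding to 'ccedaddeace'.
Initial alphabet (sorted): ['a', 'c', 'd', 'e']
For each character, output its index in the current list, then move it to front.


MTF encoding:
'c': index 1 in ['a', 'c', 'd', 'e'] -> ['c', 'a', 'd', 'e']
'c': index 0 in ['c', 'a', 'd', 'e'] -> ['c', 'a', 'd', 'e']
'e': index 3 in ['c', 'a', 'd', 'e'] -> ['e', 'c', 'a', 'd']
'd': index 3 in ['e', 'c', 'a', 'd'] -> ['d', 'e', 'c', 'a']
'a': index 3 in ['d', 'e', 'c', 'a'] -> ['a', 'd', 'e', 'c']
'd': index 1 in ['a', 'd', 'e', 'c'] -> ['d', 'a', 'e', 'c']
'd': index 0 in ['d', 'a', 'e', 'c'] -> ['d', 'a', 'e', 'c']
'e': index 2 in ['d', 'a', 'e', 'c'] -> ['e', 'd', 'a', 'c']
'a': index 2 in ['e', 'd', 'a', 'c'] -> ['a', 'e', 'd', 'c']
'c': index 3 in ['a', 'e', 'd', 'c'] -> ['c', 'a', 'e', 'd']
'e': index 2 in ['c', 'a', 'e', 'd'] -> ['e', 'c', 'a', 'd']


Output: [1, 0, 3, 3, 3, 1, 0, 2, 2, 3, 2]
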